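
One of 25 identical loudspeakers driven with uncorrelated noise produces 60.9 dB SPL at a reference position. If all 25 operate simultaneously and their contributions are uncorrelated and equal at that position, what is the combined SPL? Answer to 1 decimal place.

74.9 dB SPL

25 equal incoherent sources raise the level by 10·log₁₀(25) = 13.98 dB.
L_total = 60.9 + 13.98 = 74.9 dB SPL.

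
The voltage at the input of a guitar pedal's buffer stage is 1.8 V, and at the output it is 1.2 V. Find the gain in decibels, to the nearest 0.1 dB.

For a voltage ratio, dB = 20·log₁₀(V₂/V₁).
20·log₁₀(1.2/1.8) = 20·log₁₀(0.6667) = -3.5 dB.

-3.5 dB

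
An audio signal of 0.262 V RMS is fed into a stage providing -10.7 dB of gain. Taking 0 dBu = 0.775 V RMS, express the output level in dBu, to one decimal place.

Input level: 20·log₁₀(0.262/0.775) = -9.42 dBu.
Output: -9.42 − 10.7 = -20.1 dBu.

-20.1 dBu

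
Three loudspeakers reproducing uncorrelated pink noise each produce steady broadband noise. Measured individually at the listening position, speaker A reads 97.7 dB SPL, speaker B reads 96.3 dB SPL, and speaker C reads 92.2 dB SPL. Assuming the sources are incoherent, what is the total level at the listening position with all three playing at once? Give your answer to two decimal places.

Incoherent sources sum as intensities:
L_total = 10·log₁₀(10^(97.7/10) + 10^(96.3/10) + 10^(92.2/10)) = 10·log₁₀(11814000000) = 100.72 dB SPL.

100.72 dB SPL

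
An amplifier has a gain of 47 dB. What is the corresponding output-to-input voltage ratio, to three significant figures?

224

Voltage ratio = 10^(dB/20).
10^(47/20) = 10^(2.350) = 224.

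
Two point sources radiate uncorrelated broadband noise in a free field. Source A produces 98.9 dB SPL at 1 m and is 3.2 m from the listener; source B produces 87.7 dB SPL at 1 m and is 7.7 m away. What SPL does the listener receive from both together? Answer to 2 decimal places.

At the listener: L_A = 98.9 − 20·log₁₀(3.2) = 88.797 dB; L_B = 87.7 − 20·log₁₀(7.7) = 69.970 dB.
Combined: 10·log₁₀(10^(88.797/10)+10^(69.970/10)) = 88.85 dB SPL.

88.85 dB SPL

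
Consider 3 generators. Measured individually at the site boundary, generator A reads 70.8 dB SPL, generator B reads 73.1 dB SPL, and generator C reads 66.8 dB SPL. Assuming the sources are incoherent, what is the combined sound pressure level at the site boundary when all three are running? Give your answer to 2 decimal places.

75.71 dB SPL

Uncorrelated sources add in intensity (power), not in dB.
L_total = 10·log₁₀(10^(70.8/10) + 10^(73.1/10) + 10^(66.8/10)) = 10·log₁₀(37230000) = 75.71 dB SPL.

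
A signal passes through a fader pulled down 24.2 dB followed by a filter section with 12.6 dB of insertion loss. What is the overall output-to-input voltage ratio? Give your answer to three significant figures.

0.0145

Net gain = (−24.2) + (−12.6) = -36.8 dB.
Voltage ratio = 10^(-36.8/20) = 0.0145.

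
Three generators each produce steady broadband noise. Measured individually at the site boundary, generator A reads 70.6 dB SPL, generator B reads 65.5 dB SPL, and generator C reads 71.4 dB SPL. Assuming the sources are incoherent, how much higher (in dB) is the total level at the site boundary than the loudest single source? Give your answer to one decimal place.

Incoherent sources sum as intensities:
L_total = 10·log₁₀(10^(70.6/10) + 10^(65.5/10) + 10^(71.4/10)) = 74.60 dB SPL.
Excess over the loudest (71.4 dB): 74.60 − 71.4 = 3.2 dB.

3.2 dB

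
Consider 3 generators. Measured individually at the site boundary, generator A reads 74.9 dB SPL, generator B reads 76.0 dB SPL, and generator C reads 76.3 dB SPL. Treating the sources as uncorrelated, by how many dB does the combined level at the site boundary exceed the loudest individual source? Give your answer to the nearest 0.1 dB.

4.2 dB

Uncorrelated sources add in intensity (power), not in dB.
L_total = 10·log₁₀(10^(74.9/10) + 10^(76.0/10) + 10^(76.3/10)) = 80.55 dB SPL.
Excess over the loudest (76.3 dB): 80.55 − 76.3 = 4.2 dB.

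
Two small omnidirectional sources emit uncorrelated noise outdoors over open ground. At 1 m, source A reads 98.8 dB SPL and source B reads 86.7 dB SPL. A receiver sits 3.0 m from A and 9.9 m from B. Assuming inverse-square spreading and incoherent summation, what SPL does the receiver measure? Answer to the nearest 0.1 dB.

At the listener: L_A = 98.8 − 20·log₁₀(3.0) = 89.26 dB; L_B = 86.7 − 20·log₁₀(9.9) = 66.79 dB.
Combined: 10·log₁₀(10^(89.26/10)+10^(66.79/10)) = 89.3 dB SPL.

89.3 dB SPL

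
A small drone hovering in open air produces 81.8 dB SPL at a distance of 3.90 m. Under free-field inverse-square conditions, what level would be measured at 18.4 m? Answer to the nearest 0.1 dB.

68.3 dB SPL

Free-field point source: level drops by 20·log₁₀ of the distance ratio.
ΔL = −20·log₁₀(18.4/3.90) = -13.48 dB, so L₂ = 81.8 + (-13.48) = 68.3 dB SPL.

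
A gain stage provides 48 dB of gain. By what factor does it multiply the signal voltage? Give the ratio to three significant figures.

251

Voltage ratio = 10^(dB/20).
10^(48/20) = 10^(2.400) = 251.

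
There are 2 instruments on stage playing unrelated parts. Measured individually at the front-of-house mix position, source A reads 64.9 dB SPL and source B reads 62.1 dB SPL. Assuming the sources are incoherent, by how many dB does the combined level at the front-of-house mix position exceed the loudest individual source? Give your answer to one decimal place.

Incoherent sources sum as intensities:
L_total = 10·log₁₀(10^(64.9/10) + 10^(62.1/10)) = 66.73 dB SPL.
Excess over the loudest (64.9 dB): 66.73 − 64.9 = 1.8 dB.

1.8 dB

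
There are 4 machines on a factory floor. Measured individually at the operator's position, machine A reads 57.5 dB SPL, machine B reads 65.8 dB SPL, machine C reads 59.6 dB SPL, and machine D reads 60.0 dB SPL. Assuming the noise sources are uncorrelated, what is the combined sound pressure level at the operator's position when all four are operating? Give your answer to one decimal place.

68.0 dB SPL

Incoherent sources sum as intensities:
L_total = 10·log₁₀(10^(57.5/10) + 10^(65.8/10) + 10^(59.6/10) + 10^(60.0/10)) = 10·log₁₀(6276000) = 68.0 dB SPL.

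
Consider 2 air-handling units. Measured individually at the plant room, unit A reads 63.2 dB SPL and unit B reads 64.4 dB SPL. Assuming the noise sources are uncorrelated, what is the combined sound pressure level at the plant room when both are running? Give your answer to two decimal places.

66.85 dB SPL

Add the sources as powers (linear), then convert back to dB:
L_total = 10·log₁₀(10^(63.2/10) + 10^(64.4/10)) = 10·log₁₀(4844000) = 66.85 dB SPL.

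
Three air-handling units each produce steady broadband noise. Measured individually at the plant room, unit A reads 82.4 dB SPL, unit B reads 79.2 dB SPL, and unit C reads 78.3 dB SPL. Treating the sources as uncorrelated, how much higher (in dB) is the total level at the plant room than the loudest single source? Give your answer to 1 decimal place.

2.7 dB

Incoherent sources sum as intensities:
L_total = 10·log₁₀(10^(82.4/10) + 10^(79.2/10) + 10^(78.3/10)) = 85.11 dB SPL.
Excess over the loudest (82.4 dB): 85.11 − 82.4 = 2.7 dB.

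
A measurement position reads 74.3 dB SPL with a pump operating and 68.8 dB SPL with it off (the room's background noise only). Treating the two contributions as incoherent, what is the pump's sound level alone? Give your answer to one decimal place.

72.9 dB SPL

Subtract intensities: L_src = 10·log₁₀(10^(L_total/10) − 10^(L_bg/10)).
L_src = 10·log₁₀(10^(74.3/10) − 10^(68.8/10)) = 10·log₁₀(19330000) = 72.9 dB SPL.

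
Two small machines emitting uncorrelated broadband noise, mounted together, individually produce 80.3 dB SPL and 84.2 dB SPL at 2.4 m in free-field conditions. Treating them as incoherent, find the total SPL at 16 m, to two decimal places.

Combined at 2.4 m: 10·log₁₀(10^(80.3/10)+10^(84.2/10)) = 85.684 dB SPL.
Then apply −20·log₁₀(16/2.4) = -16.478 dB → 69.21 dB SPL.

69.21 dB SPL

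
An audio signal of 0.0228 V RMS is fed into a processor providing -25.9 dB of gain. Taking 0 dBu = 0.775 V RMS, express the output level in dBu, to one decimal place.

-56.5 dBu

Input level: 20·log₁₀(0.0228/0.775) = -30.63 dBu.
Output: -30.63 − 25.9 = -56.5 dBu.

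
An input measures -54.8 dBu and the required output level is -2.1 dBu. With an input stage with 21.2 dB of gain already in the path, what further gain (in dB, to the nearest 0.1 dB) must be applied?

31.5 dB

The required make-up gain is the shortfall in the dB sum.
G = -2.1 − (-54.8) − 21.2 = 31.5 dB.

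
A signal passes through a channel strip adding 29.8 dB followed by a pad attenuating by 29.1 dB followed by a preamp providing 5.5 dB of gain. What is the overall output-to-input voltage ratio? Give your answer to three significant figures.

Net gain = 29.8 + (−29.1) + 5.5 = 6.2 dB.
Voltage ratio = 10^(6.2/20) = 2.04.

2.04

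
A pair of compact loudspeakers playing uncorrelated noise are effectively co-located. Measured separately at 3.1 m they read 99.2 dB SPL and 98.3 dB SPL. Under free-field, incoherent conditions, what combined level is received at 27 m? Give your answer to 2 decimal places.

Combined at 3.1 m: 10·log₁₀(10^(99.2/10)+10^(98.3/10)) = 101.784 dB SPL.
Then apply −20·log₁₀(27/3.1) = -18.800 dB → 82.98 dB SPL.

82.98 dB SPL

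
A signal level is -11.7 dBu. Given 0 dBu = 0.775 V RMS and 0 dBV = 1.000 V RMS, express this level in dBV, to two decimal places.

The offset between the scales is 20·log₁₀(0.775/1.000) = −2.214 dB.
So dBV = -11.7 − 2.214 = -13.91 dBV.

-13.91 dBV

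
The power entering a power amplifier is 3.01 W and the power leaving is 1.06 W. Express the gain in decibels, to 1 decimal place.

For a power ratio, dB = 10·log₁₀(P₂/P₁).
10·log₁₀(1.06/3.01) = 10·log₁₀(0.3522) = -4.5 dB.

-4.5 dB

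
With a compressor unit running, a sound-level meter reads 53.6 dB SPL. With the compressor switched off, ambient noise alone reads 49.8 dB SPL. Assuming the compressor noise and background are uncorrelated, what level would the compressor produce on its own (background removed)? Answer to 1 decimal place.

Remove the background by subtracting linear intensities:
L_src = 10·log₁₀(10^(53.6/10) − 10^(49.8/10)) = 10·log₁₀(133600) = 51.3 dB SPL.

51.3 dB SPL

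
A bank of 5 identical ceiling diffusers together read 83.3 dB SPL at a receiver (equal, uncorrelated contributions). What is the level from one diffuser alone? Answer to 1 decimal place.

5 equal incoherent sources add 10·log₁₀(5) = 6.99 dB over one source.
L_one = 83.3 − 6.99 = 76.3 dB SPL.

76.3 dB SPL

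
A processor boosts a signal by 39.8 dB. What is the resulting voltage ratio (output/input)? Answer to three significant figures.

Voltage ratio = 10^(dB/20).
10^(39.8/20) = 10^(1.990) = 97.7.

97.7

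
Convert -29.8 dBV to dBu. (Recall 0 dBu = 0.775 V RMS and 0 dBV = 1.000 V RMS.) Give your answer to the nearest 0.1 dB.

-27.6 dBu

The offset between the scales is 20·log₁₀(0.775/1.000) = −2.214 dB.
So dBu = -29.8 + 2.214 = -27.6 dBu.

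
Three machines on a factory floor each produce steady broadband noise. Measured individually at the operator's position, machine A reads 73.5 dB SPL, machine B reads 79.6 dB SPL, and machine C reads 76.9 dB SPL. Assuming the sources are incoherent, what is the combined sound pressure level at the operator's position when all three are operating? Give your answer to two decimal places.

82.11 dB SPL

Add the sources as powers (linear), then convert back to dB:
L_total = 10·log₁₀(10^(73.5/10) + 10^(79.6/10) + 10^(76.9/10)) = 10·log₁₀(162600000) = 82.11 dB SPL.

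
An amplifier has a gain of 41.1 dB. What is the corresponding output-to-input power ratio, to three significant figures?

Power ratio = 10^(dB/10).
10^(41.1/10) = 10^(4.110) = 12900.

12900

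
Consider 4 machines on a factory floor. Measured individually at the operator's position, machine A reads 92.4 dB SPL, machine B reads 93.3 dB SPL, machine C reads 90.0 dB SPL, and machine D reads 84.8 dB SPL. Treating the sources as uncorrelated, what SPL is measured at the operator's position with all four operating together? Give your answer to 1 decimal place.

Uncorrelated sources add in intensity (power), not in dB.
L_total = 10·log₁₀(10^(92.4/10) + 10^(93.3/10) + 10^(90.0/10) + 10^(84.8/10)) = 10·log₁₀(5178000000) = 97.1 dB SPL.

97.1 dB SPL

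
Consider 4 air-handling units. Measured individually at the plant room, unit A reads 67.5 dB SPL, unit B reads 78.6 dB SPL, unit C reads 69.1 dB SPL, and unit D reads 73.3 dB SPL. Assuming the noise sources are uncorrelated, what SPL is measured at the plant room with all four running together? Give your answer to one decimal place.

80.3 dB SPL

Incoherent sources sum as intensities:
L_total = 10·log₁₀(10^(67.5/10) + 10^(78.6/10) + 10^(69.1/10) + 10^(73.3/10)) = 10·log₁₀(107600000) = 80.3 dB SPL.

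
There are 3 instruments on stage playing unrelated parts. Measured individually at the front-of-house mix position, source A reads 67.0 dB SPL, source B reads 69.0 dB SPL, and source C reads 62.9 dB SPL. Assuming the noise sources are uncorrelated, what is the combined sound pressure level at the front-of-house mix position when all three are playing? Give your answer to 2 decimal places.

Add the sources as powers (linear), then convert back to dB:
L_total = 10·log₁₀(10^(67.0/10) + 10^(69.0/10) + 10^(62.9/10)) = 10·log₁₀(14900000) = 71.73 dB SPL.

71.73 dB SPL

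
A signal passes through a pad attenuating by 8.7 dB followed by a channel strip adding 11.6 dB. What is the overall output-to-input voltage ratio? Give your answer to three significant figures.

Net gain = (−8.7) + 11.6 = 2.9 dB.
Voltage ratio = 10^(2.9/20) = 1.40.

1.40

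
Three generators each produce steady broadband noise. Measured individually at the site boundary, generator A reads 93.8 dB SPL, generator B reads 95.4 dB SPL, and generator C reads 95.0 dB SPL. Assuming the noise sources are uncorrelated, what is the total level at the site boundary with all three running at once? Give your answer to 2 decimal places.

99.56 dB SPL

Uncorrelated sources add in intensity (power), not in dB.
L_total = 10·log₁₀(10^(93.8/10) + 10^(95.4/10) + 10^(95.0/10)) = 10·log₁₀(9028000000) = 99.56 dB SPL.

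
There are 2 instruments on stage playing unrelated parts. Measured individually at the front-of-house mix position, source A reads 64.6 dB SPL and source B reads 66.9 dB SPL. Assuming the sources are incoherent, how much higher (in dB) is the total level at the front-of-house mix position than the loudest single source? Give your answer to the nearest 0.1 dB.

2.0 dB

Uncorrelated sources add in intensity (power), not in dB.
L_total = 10·log₁₀(10^(64.6/10) + 10^(66.9/10)) = 68.91 dB SPL.
Excess over the loudest (66.9 dB): 68.91 − 66.9 = 2.0 dB.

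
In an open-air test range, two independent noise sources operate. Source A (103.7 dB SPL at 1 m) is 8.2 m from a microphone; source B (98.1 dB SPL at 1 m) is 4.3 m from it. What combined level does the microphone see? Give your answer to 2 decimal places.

At the listener: L_A = 103.7 − 20·log₁₀(8.2) = 85.424 dB; L_B = 98.1 − 20·log₁₀(4.3) = 85.431 dB.
Combined: 10·log₁₀(10^(85.424/10)+10^(85.431/10)) = 88.44 dB SPL.

88.44 dB SPL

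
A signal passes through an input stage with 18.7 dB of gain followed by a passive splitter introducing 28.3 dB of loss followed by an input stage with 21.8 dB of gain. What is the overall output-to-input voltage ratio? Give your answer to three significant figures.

4.07

Net gain = 18.7 + (−28.3) + 21.8 = 12.2 dB.
Voltage ratio = 10^(12.2/20) = 4.07.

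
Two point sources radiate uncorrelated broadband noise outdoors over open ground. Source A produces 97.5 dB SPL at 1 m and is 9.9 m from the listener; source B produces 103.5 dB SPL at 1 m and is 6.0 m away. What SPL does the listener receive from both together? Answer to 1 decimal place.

88.3 dB SPL

At the listener: L_A = 97.5 − 20·log₁₀(9.9) = 77.59 dB; L_B = 103.5 − 20·log₁₀(6.0) = 87.94 dB.
Combined: 10·log₁₀(10^(77.59/10)+10^(87.94/10)) = 88.3 dB SPL.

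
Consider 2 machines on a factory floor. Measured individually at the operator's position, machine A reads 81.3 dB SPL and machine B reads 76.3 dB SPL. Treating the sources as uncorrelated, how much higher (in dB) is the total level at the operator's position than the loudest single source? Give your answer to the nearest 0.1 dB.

1.2 dB

Add the sources as powers (linear), then convert back to dB:
L_total = 10·log₁₀(10^(81.3/10) + 10^(76.3/10)) = 82.49 dB SPL.
Excess over the loudest (81.3 dB): 82.49 − 81.3 = 1.2 dB.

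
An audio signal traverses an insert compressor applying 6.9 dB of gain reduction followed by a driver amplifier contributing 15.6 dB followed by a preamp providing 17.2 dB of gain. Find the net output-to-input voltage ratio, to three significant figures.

19.7

Net gain = (−6.9) + 15.6 + 17.2 = 25.9 dB.
Voltage ratio = 10^(25.9/20) = 19.7.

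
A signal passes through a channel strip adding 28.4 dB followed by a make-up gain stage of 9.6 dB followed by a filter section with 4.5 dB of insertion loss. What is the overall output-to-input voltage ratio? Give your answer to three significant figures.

Net gain = 28.4 + 9.6 + (−4.5) = 33.5 dB.
Voltage ratio = 10^(33.5/20) = 47.3.

47.3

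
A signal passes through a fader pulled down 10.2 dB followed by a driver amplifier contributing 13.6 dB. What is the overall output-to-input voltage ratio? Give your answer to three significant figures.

1.48

Net gain = (−10.2) + 13.6 = 3.4 dB.
Voltage ratio = 10^(3.4/20) = 1.48.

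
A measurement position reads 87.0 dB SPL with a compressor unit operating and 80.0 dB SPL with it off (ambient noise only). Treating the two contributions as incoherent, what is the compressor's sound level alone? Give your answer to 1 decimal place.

86.0 dB SPL

Remove the background by subtracting linear intensities:
L_src = 10·log₁₀(10^(87.0/10) − 10^(80.0/10)) = 10·log₁₀(401200000) = 86.0 dB SPL.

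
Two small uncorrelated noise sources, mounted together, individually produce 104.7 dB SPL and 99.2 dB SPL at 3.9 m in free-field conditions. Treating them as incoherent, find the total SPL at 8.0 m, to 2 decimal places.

Combined at 3.9 m: 10·log₁₀(10^(104.7/10)+10^(99.2/10)) = 105.778 dB SPL.
Then apply −20·log₁₀(8.0/3.9) = -6.241 dB → 99.54 dB SPL.

99.54 dB SPL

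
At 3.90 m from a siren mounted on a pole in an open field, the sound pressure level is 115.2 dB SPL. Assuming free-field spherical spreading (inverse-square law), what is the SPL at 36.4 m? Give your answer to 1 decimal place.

95.8 dB SPL

Free-field point source: level drops by 20·log₁₀ of the distance ratio.
ΔL = −20·log₁₀(36.4/3.90) = -19.40 dB, so L₂ = 115.2 + (-19.40) = 95.8 dB SPL.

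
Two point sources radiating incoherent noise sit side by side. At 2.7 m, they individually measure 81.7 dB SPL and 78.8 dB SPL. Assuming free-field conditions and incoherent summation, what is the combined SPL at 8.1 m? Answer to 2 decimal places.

Combined at 2.7 m: 10·log₁₀(10^(81.7/10)+10^(78.8/10)) = 83.498 dB SPL.
Then apply −20·log₁₀(8.1/2.7) = -9.542 dB → 73.96 dB SPL.

73.96 dB SPL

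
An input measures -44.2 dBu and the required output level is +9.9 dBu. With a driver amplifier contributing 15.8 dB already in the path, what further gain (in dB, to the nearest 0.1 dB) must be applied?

38.3 dB

The required make-up gain is the shortfall in the dB sum.
G = +9.9 − (-44.2) − 15.8 = 38.3 dB.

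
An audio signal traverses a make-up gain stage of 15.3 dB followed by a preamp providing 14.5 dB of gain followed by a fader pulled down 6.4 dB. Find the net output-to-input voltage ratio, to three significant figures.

Net gain = 15.3 + 14.5 + (−6.4) = 23.4 dB.
Voltage ratio = 10^(23.4/20) = 14.8.

14.8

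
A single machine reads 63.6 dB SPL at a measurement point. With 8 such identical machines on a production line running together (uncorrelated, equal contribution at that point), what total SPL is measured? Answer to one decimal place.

72.6 dB SPL

8 equal incoherent sources raise the level by 10·log₁₀(8) = 9.03 dB.
L_total = 63.6 + 9.03 = 72.6 dB SPL.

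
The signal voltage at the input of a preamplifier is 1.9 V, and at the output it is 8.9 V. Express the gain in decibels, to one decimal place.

Voltage ratio → dB uses the 20·log₁₀ form:
20·log₁₀(8.9/1.9) = 20·log₁₀(4.684) = 13.4 dB.

13.4 dB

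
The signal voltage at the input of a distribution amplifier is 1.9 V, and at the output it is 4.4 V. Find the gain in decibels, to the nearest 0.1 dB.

For a voltage ratio, dB = 20·log₁₀(V₂/V₁).
20·log₁₀(4.4/1.9) = 20·log₁₀(2.316) = 7.3 dB.

7.3 dB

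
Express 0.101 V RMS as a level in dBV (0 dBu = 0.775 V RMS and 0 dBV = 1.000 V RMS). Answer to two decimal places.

-19.91 dBV

dBV = 20·log₁₀(V / 1.000 V).
20·log₁₀(0.101/1.000) = -19.91 dBV.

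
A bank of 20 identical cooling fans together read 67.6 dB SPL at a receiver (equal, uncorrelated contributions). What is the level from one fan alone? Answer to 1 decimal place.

54.6 dB SPL

20 equal incoherent sources add 10·log₁₀(20) = 13.01 dB over one source.
L_one = 67.6 − 13.01 = 54.6 dB SPL.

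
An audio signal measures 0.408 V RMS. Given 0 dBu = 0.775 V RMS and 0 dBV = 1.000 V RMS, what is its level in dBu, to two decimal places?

-5.57 dBu

dBu = 20·log₁₀(V / 0.775 V).
20·log₁₀(0.408/0.775) = -5.57 dBu.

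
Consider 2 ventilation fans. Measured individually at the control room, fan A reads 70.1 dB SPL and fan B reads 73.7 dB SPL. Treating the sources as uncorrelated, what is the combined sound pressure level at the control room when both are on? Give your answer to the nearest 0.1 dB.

75.3 dB SPL

Incoherent sources sum as intensities:
L_total = 10·log₁₀(10^(70.1/10) + 10^(73.7/10)) = 10·log₁₀(33680000) = 75.3 dB SPL.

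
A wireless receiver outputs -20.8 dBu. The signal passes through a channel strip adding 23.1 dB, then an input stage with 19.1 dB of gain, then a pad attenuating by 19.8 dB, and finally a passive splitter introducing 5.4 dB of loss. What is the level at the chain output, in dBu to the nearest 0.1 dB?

In dB, series stages simply add:
-20.8 + 23.1 + 19.1 − 19.8 − 5.4 = -3.8 dBu.

-3.8 dBu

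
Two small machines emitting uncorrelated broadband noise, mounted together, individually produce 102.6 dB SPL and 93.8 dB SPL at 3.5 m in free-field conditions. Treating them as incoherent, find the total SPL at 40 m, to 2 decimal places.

81.98 dB SPL

Combined at 3.5 m: 10·log₁₀(10^(102.6/10)+10^(93.8/10)) = 103.138 dB SPL.
Then apply −20·log₁₀(40/3.5) = -21.160 dB → 81.98 dB SPL.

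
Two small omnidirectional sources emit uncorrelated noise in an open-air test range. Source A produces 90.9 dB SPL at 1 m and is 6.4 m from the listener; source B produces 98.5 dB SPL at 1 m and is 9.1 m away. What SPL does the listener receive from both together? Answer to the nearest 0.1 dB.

At the listener: L_A = 90.9 − 20·log₁₀(6.4) = 74.78 dB; L_B = 98.5 − 20·log₁₀(9.1) = 79.32 dB.
Combined: 10·log₁₀(10^(74.78/10)+10^(79.32/10)) = 80.6 dB SPL.

80.6 dB SPL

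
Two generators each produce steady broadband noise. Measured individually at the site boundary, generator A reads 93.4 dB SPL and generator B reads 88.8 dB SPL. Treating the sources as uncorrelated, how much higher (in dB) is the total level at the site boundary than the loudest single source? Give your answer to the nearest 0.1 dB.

Uncorrelated sources add in intensity (power), not in dB.
L_total = 10·log₁₀(10^(93.4/10) + 10^(88.8/10)) = 94.69 dB SPL.
Excess over the loudest (93.4 dB): 94.69 − 93.4 = 1.3 dB.

1.3 dB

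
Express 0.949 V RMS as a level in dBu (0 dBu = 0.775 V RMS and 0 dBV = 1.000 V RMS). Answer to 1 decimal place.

dBu = 20·log₁₀(V / 0.775 V).
20·log₁₀(0.949/0.775) = +1.8 dBu.

+1.8 dBu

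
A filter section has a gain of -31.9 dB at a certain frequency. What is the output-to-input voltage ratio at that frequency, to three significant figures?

Voltage ratio = 10^(dB/20).
10^(-31.9/20) = 10^(-1.595) = 0.0254.

0.0254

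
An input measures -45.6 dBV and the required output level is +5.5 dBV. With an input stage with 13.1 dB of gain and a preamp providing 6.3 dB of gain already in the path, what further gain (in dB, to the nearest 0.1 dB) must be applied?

The required make-up gain is the shortfall in the dB sum.
G = +5.5 − (-45.6) − 13.1 − 6.3 = 31.7 dB.

31.7 dB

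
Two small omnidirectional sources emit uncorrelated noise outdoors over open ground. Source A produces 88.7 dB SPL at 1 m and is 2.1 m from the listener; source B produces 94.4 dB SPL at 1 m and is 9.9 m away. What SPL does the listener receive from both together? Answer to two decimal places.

At the listener: L_A = 88.7 − 20·log₁₀(2.1) = 82.256 dB; L_B = 94.4 − 20·log₁₀(9.9) = 74.487 dB.
Combined: 10·log₁₀(10^(82.256/10)+10^(74.487/10)) = 82.93 dB SPL.

82.93 dB SPL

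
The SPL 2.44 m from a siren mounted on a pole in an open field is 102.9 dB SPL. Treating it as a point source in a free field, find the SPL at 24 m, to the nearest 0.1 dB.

For a point source in a free field, ΔL = −20·log₁₀(d₂/d₁).
ΔL = −20·log₁₀(24/2.44) = -19.86 dB, so L₂ = 102.9 + (-19.86) = 83.0 dB SPL.

83.0 dB SPL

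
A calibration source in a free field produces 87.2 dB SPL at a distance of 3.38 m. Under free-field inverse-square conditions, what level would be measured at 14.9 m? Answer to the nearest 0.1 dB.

74.3 dB SPL

For a point source in a free field, ΔL = −20·log₁₀(d₂/d₁).
ΔL = −20·log₁₀(14.9/3.38) = -12.89 dB, so L₂ = 87.2 + (-12.89) = 74.3 dB SPL.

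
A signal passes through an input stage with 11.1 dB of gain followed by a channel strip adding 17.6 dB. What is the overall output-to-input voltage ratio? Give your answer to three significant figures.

27.2

Net gain = 11.1 + 17.6 = 28.7 dB.
Voltage ratio = 10^(28.7/20) = 27.2.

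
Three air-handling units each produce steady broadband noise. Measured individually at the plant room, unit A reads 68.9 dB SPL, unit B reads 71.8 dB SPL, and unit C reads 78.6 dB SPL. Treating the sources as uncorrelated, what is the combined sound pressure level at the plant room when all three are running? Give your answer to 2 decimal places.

79.79 dB SPL

Uncorrelated sources add in intensity (power), not in dB.
L_total = 10·log₁₀(10^(68.9/10) + 10^(71.8/10) + 10^(78.6/10)) = 10·log₁₀(95340000) = 79.79 dB SPL.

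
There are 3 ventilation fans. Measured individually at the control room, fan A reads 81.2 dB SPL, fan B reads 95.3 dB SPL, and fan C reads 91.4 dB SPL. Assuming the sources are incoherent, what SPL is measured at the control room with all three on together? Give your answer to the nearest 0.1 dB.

Add the sources as powers (linear), then convert back to dB:
L_total = 10·log₁₀(10^(81.2/10) + 10^(95.3/10) + 10^(91.4/10)) = 10·log₁₀(4901000000) = 96.9 dB SPL.

96.9 dB SPL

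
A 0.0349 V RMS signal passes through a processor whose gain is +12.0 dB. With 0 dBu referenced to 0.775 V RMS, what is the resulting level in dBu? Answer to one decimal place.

Input level: 20·log₁₀(0.0349/0.775) = -26.93 dBu.
Output: -26.93 + 12.0 = -14.9 dBu.

-14.9 dBu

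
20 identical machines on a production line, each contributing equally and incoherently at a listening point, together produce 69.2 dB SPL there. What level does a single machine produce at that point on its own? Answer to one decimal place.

56.2 dB SPL

20 equal incoherent sources add 10·log₁₀(20) = 13.01 dB over one source.
L_one = 69.2 − 13.01 = 56.2 dB SPL.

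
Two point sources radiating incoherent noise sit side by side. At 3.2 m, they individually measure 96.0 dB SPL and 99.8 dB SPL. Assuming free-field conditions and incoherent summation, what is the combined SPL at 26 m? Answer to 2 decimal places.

Combined at 3.2 m: 10·log₁₀(10^(96.0/10)+10^(99.8/10)) = 101.313 dB SPL.
Then apply −20·log₁₀(26/3.2) = -18.196 dB → 83.12 dB SPL.

83.12 dB SPL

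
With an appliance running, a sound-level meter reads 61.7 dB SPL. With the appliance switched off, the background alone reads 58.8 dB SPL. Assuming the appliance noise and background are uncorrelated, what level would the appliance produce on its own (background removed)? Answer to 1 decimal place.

Remove the background by subtracting linear intensities:
L_src = 10·log₁₀(10^(61.7/10) − 10^(58.8/10)) = 10·log₁₀(720500) = 58.6 dB SPL.

58.6 dB SPL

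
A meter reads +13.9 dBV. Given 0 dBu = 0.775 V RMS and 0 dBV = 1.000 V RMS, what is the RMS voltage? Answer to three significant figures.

4.95 V

V = 1.000 V × 10^(+13.9/20).
= 1.000 × 4.955 = 4.95 V.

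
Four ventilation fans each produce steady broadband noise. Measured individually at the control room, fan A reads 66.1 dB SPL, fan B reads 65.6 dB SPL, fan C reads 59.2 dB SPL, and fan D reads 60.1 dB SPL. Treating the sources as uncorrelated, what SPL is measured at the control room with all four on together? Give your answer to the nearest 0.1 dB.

69.8 dB SPL

Incoherent sources sum as intensities:
L_total = 10·log₁₀(10^(66.1/10) + 10^(65.6/10) + 10^(59.2/10) + 10^(60.1/10)) = 10·log₁₀(9560000) = 69.8 dB SPL.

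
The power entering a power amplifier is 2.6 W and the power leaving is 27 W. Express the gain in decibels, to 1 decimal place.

Power is a power quantity, so gain = 10·log₁₀(P_out/P_in).
10·log₁₀(27/2.6) = 10·log₁₀(10.38) = 10.2 dB.

10.2 dB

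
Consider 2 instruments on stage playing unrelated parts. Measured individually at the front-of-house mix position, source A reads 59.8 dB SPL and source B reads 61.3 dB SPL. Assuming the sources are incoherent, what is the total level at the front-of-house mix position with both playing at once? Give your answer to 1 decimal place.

63.6 dB SPL

Add the sources as powers (linear), then convert back to dB:
L_total = 10·log₁₀(10^(59.8/10) + 10^(61.3/10)) = 10·log₁₀(2304000) = 63.6 dB SPL.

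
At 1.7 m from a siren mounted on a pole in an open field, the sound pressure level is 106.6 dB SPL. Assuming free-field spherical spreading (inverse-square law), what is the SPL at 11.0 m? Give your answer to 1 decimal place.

Inverse-square spreading gives ΔL = −20·log₁₀(d₂/d₁).
ΔL = −20·log₁₀(11.0/1.7) = -16.22 dB, so L₂ = 106.6 + (-16.22) = 90.4 dB SPL.

90.4 dB SPL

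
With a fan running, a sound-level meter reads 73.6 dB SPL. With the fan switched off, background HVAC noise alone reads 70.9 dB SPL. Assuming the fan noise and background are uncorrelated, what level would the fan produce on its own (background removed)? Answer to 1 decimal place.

Subtract intensities: L_src = 10·log₁₀(10^(L_total/10) − 10^(L_bg/10)).
L_src = 10·log₁₀(10^(73.6/10) − 10^(70.9/10)) = 10·log₁₀(10610000) = 70.3 dB SPL.

70.3 dB SPL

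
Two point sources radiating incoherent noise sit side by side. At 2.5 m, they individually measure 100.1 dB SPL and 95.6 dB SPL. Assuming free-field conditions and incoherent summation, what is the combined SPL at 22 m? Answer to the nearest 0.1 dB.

Combined at 2.5 m: 10·log₁₀(10^(100.1/10)+10^(95.6/10)) = 101.42 dB SPL.
Then apply −20·log₁₀(22/2.5) = -18.89 dB → 82.5 dB SPL.

82.5 dB SPL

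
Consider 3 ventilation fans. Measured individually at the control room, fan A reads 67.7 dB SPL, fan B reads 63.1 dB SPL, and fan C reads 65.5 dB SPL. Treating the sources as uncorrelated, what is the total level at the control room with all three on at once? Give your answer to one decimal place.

Add the sources as powers (linear), then convert back to dB:
L_total = 10·log₁₀(10^(67.7/10) + 10^(63.1/10) + 10^(65.5/10)) = 10·log₁₀(11480000) = 70.6 dB SPL.

70.6 dB SPL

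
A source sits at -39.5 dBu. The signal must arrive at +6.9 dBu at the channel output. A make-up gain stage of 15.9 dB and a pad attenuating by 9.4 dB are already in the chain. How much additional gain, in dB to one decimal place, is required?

39.9 dB

The required make-up gain is the shortfall in the dB sum.
G = +6.9 − (-39.5) − 15.9 + 9.4 = 39.9 dB.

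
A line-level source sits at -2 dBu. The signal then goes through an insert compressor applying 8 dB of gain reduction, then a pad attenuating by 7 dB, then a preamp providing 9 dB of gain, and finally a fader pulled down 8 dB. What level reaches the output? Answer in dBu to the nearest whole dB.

Gain stages sum in dB:
-2 − 8 − 7 + 9 − 8 = -16 dBu.

-16 dBu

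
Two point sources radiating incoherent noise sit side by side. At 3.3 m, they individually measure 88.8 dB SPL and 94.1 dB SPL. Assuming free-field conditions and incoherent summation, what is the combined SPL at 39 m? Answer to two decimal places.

73.77 dB SPL

Combined at 3.3 m: 10·log₁₀(10^(88.8/10)+10^(94.1/10)) = 95.223 dB SPL.
Then apply −20·log₁₀(39/3.3) = -21.451 dB → 73.77 dB SPL.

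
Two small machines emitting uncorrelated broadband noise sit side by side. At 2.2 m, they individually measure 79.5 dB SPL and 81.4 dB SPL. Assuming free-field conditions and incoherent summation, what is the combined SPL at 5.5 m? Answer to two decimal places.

Combined at 2.2 m: 10·log₁₀(10^(79.5/10)+10^(81.4/10)) = 83.563 dB SPL.
Then apply −20·log₁₀(5.5/2.2) = -7.959 dB → 75.60 dB SPL.

75.60 dB SPL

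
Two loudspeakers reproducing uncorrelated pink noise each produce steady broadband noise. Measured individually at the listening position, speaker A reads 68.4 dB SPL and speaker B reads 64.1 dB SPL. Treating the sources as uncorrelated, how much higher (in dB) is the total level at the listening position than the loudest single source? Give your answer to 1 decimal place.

Incoherent sources sum as intensities:
L_total = 10·log₁₀(10^(68.4/10) + 10^(64.1/10)) = 69.77 dB SPL.
Excess over the loudest (68.4 dB): 69.77 − 68.4 = 1.4 dB.

1.4 dB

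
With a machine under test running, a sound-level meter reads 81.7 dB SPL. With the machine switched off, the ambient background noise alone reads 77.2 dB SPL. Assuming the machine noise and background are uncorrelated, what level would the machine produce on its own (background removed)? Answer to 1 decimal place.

79.8 dB SPL

Subtract intensities: L_src = 10·log₁₀(10^(L_total/10) − 10^(L_bg/10)).
L_src = 10·log₁₀(10^(81.7/10) − 10^(77.2/10)) = 10·log₁₀(95430000) = 79.8 dB SPL.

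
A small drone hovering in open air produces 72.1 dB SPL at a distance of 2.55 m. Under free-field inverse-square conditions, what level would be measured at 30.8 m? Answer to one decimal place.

For a point source in a free field, ΔL = −20·log₁₀(d₂/d₁).
ΔL = −20·log₁₀(30.8/2.55) = -21.64 dB, so L₂ = 72.1 + (-21.64) = 50.5 dB SPL.

50.5 dB SPL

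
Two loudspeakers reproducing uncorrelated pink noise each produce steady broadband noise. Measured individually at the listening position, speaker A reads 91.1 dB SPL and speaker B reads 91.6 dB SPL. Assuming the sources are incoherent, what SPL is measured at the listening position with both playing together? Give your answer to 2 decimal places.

Add the sources as powers (linear), then convert back to dB:
L_total = 10·log₁₀(10^(91.1/10) + 10^(91.6/10)) = 10·log₁₀(2734000000) = 94.37 dB SPL.

94.37 dB SPL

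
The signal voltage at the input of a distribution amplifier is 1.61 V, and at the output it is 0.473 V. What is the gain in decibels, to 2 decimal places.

-10.64 dB

Voltage ratio → dB uses the 20·log₁₀ form:
20·log₁₀(0.473/1.61) = 20·log₁₀(0.2938) = -10.64 dB.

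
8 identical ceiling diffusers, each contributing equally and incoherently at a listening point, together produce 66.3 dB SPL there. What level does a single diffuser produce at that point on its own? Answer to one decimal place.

57.3 dB SPL

8 equal incoherent sources add 10·log₁₀(8) = 9.03 dB over one source.
L_one = 66.3 − 9.03 = 57.3 dB SPL.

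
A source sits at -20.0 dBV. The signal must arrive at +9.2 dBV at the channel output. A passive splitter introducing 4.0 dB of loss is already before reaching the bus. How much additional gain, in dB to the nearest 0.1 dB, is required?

33.2 dB

The required make-up gain is the shortfall in the dB sum.
G = +9.2 − (-20.0) + 4.0 = 33.2 dB.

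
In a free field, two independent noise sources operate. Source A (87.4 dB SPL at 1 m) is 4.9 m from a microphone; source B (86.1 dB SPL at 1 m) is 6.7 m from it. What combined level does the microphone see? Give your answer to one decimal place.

At the listener: L_A = 87.4 − 20·log₁₀(4.9) = 73.60 dB; L_B = 86.1 − 20·log₁₀(6.7) = 69.58 dB.
Combined: 10·log₁₀(10^(73.60/10)+10^(69.58/10)) = 75.0 dB SPL.

75.0 dB SPL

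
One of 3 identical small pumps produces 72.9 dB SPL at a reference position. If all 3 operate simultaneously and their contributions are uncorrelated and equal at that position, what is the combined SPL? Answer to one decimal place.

3 equal incoherent sources raise the level by 10·log₁₀(3) = 4.77 dB.
L_total = 72.9 + 4.77 = 77.7 dB SPL.

77.7 dB SPL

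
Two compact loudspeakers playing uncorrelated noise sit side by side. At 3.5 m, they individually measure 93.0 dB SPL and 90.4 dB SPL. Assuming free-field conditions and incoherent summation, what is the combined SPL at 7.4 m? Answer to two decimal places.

88.40 dB SPL

Combined at 3.5 m: 10·log₁₀(10^(93.0/10)+10^(90.4/10)) = 94.902 dB SPL.
Then apply −20·log₁₀(7.4/3.5) = -6.503 dB → 88.40 dB SPL.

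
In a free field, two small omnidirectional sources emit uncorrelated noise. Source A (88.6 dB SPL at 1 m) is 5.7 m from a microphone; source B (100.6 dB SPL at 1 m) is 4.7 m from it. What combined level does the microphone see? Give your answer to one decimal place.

87.3 dB SPL

At the listener: L_A = 88.6 − 20·log₁₀(5.7) = 73.48 dB; L_B = 100.6 − 20·log₁₀(4.7) = 87.16 dB.
Combined: 10·log₁₀(10^(73.48/10)+10^(87.16/10)) = 87.3 dB SPL.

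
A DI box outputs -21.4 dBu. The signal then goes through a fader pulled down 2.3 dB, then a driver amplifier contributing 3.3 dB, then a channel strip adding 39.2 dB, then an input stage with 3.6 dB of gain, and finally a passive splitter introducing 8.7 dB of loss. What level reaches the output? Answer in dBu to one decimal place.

+13.7 dBu

Gain stages sum in dB:
-21.4 − 2.3 + 3.3 + 39.2 + 3.6 − 8.7 = +13.7 dBu.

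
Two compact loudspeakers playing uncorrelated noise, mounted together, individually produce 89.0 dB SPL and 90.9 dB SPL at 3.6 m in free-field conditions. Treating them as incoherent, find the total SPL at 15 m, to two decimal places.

80.67 dB SPL

Combined at 3.6 m: 10·log₁₀(10^(89.0/10)+10^(90.9/10)) = 93.063 dB SPL.
Then apply −20·log₁₀(15/3.6) = -12.396 dB → 80.67 dB SPL.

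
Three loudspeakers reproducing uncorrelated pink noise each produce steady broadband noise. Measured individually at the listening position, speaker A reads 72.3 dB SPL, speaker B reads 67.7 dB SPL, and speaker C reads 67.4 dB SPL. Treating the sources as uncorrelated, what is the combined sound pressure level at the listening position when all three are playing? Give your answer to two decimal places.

Add the sources as powers (linear), then convert back to dB:
L_total = 10·log₁₀(10^(72.3/10) + 10^(67.7/10) + 10^(67.4/10)) = 10·log₁₀(28370000) = 74.53 dB SPL.

74.53 dB SPL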